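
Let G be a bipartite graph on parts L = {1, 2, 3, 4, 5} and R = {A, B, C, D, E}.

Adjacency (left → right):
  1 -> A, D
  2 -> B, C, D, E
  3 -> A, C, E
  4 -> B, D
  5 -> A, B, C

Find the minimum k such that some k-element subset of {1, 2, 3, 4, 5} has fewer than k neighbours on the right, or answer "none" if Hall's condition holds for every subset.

A matching saturating every left vertex exists, for instance 1→A, 2→E, 3→C, 4→D, 5→B.
By Hall's marriage theorem, this means |N(S)| ≥ |S| for every subset S, so no violating subset exists.

none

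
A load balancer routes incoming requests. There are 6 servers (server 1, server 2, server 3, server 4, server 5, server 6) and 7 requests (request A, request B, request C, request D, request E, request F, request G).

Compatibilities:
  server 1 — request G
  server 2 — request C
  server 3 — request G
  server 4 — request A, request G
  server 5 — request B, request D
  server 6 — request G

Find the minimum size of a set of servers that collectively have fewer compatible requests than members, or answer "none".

2

Take S = {server 1, server 3}. Its neighbourhood is {request G}, so |N(S)| = 1 < |S| = 2.
No single vertex violates Hall's condition since each has at least one neighbour, so 2 is the minimum.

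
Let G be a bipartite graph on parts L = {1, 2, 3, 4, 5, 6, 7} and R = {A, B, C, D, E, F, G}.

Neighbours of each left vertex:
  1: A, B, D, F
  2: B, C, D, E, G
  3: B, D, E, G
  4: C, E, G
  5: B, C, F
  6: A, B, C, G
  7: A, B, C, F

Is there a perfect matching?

One maximum matching: 1→A, 2→G, 3→D, 4→E, 5→F, 6→C, 7→B.
All 7 left vertices are covered.

Yes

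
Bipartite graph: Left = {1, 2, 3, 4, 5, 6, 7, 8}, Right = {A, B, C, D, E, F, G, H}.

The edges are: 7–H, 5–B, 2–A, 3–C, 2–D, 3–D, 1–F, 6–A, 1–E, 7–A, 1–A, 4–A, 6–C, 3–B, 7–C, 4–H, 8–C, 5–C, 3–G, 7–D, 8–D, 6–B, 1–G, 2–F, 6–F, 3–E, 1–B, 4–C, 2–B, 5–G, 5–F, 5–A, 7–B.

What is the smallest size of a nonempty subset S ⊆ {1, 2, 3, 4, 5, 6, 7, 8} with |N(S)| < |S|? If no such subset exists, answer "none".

A matching saturating every left vertex exists, for instance 1→G, 2→D, 3→E, 4→H, 5→B, 6→F, 7→A, 8→C.
By Hall's marriage theorem, this means |N(S)| ≥ |S| for every subset S, so no violating subset exists.

none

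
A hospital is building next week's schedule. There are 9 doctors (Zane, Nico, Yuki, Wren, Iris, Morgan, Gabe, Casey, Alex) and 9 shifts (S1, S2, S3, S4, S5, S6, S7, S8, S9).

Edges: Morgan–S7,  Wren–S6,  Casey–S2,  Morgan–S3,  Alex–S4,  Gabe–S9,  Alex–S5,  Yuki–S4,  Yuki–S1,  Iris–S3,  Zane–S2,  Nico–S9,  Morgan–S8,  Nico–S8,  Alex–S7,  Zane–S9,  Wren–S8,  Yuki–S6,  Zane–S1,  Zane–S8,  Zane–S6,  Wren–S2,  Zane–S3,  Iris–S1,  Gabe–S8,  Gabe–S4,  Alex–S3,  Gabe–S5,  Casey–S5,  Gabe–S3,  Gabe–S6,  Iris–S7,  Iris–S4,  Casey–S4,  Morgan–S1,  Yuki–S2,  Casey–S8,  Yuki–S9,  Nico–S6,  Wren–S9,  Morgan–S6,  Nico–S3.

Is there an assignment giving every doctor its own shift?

Yes

One maximum matching: Zane–S1, Nico–S3, Yuki–S2, Wren–S9, Iris–S7, Morgan–S6, Gabe–S5, Casey–S8, Alex–S4.
Every doctor is matched, so this is a perfect matching.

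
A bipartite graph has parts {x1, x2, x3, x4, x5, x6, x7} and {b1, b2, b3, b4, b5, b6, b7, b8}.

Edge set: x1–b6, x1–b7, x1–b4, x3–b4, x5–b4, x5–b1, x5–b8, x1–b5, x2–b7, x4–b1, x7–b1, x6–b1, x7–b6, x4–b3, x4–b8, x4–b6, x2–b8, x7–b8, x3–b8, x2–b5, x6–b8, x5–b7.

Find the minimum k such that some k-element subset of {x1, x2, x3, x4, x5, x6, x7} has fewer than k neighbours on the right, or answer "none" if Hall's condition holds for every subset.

A matching saturating every left vertex exists, for instance x1→b6, x2→b5, x3→b4, x4→b3, x5→b7, x6→b1, x7→b8.
By Hall's marriage theorem, this means |N(S)| ≥ |S| for every subset S, so no violating subset exists.

none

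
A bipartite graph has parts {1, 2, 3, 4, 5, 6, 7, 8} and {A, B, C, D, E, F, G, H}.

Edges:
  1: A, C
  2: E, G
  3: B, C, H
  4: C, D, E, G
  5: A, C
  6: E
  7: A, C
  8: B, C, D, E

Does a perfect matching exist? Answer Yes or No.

No

The set {1, 5, 7} has only 2 neighbours ({A, C}), so by Hall's theorem at most 7 of the 8 left vertices can be matched.
Hence no matching covers every left vertex.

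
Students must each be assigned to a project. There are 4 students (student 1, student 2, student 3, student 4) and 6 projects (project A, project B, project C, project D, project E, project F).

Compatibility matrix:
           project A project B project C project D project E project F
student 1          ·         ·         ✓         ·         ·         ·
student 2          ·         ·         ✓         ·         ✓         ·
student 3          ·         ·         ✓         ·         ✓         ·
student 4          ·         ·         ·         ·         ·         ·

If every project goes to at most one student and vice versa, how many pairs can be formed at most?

One maximum matching: student 1→project C, student 2→project E.
The set {student 1, student 2, student 3, student 4} has only 2 neighbours ({project C, project E}), so by Hall's theorem at most 2 of the 4 students can be matched.

2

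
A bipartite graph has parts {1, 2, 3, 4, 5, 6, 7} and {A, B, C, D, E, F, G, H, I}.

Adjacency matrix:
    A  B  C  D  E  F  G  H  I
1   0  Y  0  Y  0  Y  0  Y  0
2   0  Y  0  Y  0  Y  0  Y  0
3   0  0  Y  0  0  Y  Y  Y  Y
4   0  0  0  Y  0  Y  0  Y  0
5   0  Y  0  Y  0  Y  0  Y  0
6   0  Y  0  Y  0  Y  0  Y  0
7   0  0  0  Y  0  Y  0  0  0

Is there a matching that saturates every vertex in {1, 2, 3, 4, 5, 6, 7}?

The set {1, 2, 4, 5, 6, 7} has only 4 neighbours ({B, D, F, H}), so by Hall's theorem at most 5 of the 7 left vertices can be matched.
Hence no matching covers every left vertex.

No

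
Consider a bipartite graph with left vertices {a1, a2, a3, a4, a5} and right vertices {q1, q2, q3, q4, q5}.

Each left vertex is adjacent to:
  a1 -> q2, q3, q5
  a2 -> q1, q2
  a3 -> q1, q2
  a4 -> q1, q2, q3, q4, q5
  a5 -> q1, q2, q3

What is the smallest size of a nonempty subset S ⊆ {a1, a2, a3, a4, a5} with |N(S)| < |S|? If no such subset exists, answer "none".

A matching saturating every left vertex exists, for instance a1→q5, a2→q1, a3→q2, a4→q4, a5→q3.
By Hall's marriage theorem, this means |N(S)| ≥ |S| for every subset S, so no violating subset exists.

none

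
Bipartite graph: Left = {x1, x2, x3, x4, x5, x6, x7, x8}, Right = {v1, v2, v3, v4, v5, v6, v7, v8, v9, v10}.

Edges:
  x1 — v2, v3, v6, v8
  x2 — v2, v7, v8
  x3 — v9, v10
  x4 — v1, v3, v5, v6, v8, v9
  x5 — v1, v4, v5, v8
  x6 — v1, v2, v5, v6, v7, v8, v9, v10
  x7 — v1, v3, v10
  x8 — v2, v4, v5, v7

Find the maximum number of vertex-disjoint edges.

8

One maximum matching: x1–v6, x2–v7, x3–v9, x4–v3, x5–v1, x6–v8, x7–v10, x8–v2.
This saturates every left vertex, so 8 is the maximum.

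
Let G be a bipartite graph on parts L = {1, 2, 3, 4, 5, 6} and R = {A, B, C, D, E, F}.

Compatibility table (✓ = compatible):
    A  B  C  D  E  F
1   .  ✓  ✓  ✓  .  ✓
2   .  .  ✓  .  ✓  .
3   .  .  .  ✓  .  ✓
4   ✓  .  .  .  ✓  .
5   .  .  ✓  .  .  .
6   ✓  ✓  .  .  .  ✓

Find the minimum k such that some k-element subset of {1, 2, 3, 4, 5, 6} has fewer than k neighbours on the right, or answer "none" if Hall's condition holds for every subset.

none

A matching saturating every left vertex exists, for instance 1→F, 2→E, 3→D, 4→A, 5→C, 6→B.
By Hall's marriage theorem, this means |N(S)| ≥ |S| for every subset S, so no violating subset exists.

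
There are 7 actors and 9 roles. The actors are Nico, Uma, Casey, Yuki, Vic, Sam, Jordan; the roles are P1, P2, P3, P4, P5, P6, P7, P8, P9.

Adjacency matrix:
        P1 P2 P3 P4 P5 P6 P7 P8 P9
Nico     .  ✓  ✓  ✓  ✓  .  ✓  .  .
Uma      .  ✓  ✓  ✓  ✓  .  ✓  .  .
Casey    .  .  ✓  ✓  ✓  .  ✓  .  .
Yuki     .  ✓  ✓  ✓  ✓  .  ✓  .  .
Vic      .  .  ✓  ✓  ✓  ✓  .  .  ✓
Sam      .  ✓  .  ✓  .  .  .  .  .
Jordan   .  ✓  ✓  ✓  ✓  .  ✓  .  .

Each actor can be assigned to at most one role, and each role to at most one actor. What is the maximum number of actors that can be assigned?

A valid assignment of size 6: Nico→P5, Uma→P3, Casey→P7, Yuki→P2, Vic→P6, Sam→P4.
The set {Nico, Uma, Casey, Yuki, Sam, Jordan} has only 5 neighbours ({P2, P3, P4, P5, P7}), so by Hall's theorem at most 6 of the 7 actors can be matched.

6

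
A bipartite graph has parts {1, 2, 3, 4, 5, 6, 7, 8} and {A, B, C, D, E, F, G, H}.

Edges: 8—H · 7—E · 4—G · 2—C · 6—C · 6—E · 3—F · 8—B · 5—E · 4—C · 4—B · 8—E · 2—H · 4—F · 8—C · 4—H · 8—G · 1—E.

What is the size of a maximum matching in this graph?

A valid assignment of size 6: 1–E, 2–H, 3–F, 4–B, 6–C, 8–G.
The set {1, 5, 7} has only 1 neighbour ({E}), so by Hall's theorem at most 6 of the 8 left vertices can be matched.

6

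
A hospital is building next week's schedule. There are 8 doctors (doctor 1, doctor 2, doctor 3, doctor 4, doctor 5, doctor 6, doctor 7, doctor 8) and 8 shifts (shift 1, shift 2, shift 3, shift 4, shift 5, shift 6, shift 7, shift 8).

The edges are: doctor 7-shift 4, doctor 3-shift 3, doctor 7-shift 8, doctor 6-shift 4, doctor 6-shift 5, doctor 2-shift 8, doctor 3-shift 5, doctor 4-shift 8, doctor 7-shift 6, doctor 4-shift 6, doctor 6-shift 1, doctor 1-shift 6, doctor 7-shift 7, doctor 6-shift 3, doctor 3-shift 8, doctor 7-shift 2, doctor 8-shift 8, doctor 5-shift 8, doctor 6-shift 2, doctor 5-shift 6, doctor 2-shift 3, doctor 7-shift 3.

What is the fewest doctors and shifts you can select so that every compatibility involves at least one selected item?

The 6 edges doctor 1–shift 6, doctor 2–shift 3, doctor 3–shift 5, doctor 4–shift 8, doctor 6–shift 4, doctor 7–shift 7 form a matching, so any vertex cover needs at least 6 vertices (one per matched edge).
Conversely {doctor 2, doctor 3, doctor 6, doctor 7, shift 6, shift 8} meets every edge and has exactly 6 vertices, so 6 is optimal.

6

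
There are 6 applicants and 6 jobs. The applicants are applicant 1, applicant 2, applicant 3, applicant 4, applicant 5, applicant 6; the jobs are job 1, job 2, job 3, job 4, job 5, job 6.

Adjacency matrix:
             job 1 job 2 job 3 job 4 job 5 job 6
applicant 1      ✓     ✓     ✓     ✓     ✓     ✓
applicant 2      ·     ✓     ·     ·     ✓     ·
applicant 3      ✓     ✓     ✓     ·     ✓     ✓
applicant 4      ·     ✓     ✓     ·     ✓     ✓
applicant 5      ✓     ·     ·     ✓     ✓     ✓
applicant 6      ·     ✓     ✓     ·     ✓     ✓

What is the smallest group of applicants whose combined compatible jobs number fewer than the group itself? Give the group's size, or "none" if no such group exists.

none

A matching saturating every applicant exists, for instance applicant 1→job 4, applicant 2→job 5, applicant 3→job 3, applicant 4→job 6, applicant 5→job 1, applicant 6→job 2.
By Hall's marriage theorem, this means |N(S)| ≥ |S| for every subset S, so no violating subset exists.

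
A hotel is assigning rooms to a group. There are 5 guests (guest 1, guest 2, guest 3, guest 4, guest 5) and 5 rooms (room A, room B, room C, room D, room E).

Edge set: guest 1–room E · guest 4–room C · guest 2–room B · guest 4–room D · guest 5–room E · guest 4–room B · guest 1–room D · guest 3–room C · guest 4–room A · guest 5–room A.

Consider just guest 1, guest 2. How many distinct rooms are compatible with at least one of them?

3

The union of neighbours of {guest 1, guest 2} is {room B, room D, room E}, which has 3 elements.
Since |N(S)| = 3 ≥ |S| = 2, Hall's condition holds for this subset.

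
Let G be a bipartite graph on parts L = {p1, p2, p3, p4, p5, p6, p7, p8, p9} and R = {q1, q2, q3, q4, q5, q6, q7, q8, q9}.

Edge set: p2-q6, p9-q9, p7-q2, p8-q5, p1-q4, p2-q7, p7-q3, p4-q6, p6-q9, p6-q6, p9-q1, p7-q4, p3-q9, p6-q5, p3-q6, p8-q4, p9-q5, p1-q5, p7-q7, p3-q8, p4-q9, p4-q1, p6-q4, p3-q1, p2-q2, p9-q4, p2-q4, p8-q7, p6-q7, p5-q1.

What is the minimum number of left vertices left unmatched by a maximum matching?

For example, pair p1→q5, p2→q2, p3→q8, p4→q6, p5→q1, p6→q9, p7→q3, p8→q7, p9→q4.
This saturates every left vertex, so 9 is the maximum.
That matches 9 of the 9, leaving 0 unmatched; no matching can do better.

0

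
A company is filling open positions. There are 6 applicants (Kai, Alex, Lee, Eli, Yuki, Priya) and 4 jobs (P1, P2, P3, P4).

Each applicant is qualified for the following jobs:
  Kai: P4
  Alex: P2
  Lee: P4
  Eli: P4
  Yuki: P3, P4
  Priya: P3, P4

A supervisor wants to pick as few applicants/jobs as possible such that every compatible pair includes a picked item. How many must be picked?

{Alex, P3, P4} is a vertex cover of size 3: every edge has an endpoint in this set.
No smaller cover exists because Kai–P4, Alex–P2, Yuki–P3 is a matching of size 3, and a cover must include an endpoint of each of these disjoint edges (König's theorem).

3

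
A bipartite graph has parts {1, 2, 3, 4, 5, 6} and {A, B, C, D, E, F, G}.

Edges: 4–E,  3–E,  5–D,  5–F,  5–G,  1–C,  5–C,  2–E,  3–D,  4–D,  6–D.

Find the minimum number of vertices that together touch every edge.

The 4 edges 1–C, 2–E, 3–D, 5–F form a matching, so any vertex cover needs at least 4 vertices (one per matched edge).
Conversely {1, 5, D, E} meets every edge and has exactly 4 vertices, so 4 is optimal.

4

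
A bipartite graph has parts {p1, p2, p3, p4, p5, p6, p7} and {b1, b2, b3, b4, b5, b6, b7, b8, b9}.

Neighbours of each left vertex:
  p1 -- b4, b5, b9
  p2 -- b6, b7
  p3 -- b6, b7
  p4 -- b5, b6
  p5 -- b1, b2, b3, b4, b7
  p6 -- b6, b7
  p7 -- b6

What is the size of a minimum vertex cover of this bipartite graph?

A maximum matching has 5 edges (e.g. p1–b4, p2–b7, p3–b6, p4–b5, p5–b1).
By König's theorem the minimum vertex cover has the same size. One such cover is {p1, p4, p5, b6, b7}.

5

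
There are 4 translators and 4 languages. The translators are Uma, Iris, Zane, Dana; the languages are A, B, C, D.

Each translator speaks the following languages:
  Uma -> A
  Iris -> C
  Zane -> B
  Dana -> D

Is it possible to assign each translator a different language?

For example, pair Uma-A, Iris-C, Zane-B, Dana-D.
All 4 translators are covered.

Yes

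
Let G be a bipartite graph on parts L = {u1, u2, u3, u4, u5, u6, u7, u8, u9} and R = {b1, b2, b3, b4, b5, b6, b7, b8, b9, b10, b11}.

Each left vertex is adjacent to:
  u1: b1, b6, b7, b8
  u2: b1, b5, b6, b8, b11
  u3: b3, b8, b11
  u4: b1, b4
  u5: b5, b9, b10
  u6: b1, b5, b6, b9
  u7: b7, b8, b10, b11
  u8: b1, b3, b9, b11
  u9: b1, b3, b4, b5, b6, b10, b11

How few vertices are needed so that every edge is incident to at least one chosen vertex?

9

A maximum matching has 9 edges (e.g. u1–b8, u2–b5, u3–b3, u4–b4, u5–b9, u6–b6, u7–b7, u8–b11, u9–b1).
By König's theorem the minimum vertex cover has the same size. One such cover is {u1, u2, u3, u4, u5, u6, u7, u8, u9}.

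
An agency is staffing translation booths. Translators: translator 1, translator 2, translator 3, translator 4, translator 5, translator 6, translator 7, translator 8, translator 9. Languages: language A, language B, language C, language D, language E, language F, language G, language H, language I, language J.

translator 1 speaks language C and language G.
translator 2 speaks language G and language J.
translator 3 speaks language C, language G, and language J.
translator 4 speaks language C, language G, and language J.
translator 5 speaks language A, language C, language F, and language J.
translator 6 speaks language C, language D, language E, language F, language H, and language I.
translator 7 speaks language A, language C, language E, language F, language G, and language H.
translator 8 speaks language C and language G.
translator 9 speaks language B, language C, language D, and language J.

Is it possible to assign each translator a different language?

The set {translator 1, translator 2, translator 3, translator 4, translator 8} has only 3 neighbours ({language C, language G, language J}), so by Hall's theorem at most 7 of the 9 translators can be matched.
Hence no matching covers every translator.

No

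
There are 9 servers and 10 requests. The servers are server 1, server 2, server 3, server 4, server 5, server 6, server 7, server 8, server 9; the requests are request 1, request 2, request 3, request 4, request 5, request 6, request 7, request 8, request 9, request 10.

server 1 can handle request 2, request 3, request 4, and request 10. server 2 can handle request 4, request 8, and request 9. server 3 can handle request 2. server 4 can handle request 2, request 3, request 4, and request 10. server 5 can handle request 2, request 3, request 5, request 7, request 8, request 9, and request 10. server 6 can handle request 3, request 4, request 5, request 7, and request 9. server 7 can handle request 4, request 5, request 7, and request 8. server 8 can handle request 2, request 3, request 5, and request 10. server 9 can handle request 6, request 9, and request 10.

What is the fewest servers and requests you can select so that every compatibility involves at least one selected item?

9

{server 1, server 2, server 3, server 4, server 5, server 6, server 7, server 8, server 9} is a vertex cover of size 9: every edge has an endpoint in this set.
No smaller cover exists because server 1–request 4, server 2–request 8, server 3–request 2, server 4–request 3, server 5–request 10, server 6–request 9, server 7–request 7, server 8–request 5, server 9–request 6 is a matching of size 9, and a cover must include an endpoint of each of these disjoint edges (König's theorem).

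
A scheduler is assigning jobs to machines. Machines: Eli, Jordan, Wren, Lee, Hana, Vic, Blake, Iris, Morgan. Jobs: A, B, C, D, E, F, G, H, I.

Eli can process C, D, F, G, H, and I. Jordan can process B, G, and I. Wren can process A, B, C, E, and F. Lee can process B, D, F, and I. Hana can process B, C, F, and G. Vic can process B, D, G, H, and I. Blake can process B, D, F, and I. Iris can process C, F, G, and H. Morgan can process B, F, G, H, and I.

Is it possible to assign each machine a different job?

The set {Eli, Jordan, Lee, Hana, Vic, Blake, Iris, Morgan} has only 7 neighbours ({B, C, D, F, G, H, I}), so by Hall's theorem at most 8 of the 9 machines can be matched.
Hence no matching covers every machine.

No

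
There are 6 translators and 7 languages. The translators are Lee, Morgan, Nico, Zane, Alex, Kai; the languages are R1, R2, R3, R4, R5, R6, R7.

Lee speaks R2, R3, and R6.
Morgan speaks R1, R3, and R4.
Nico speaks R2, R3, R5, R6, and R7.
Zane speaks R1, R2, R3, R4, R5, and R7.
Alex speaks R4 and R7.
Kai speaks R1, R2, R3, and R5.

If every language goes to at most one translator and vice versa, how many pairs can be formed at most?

A valid assignment of size 6: Lee-R6, Morgan-R4, Nico-R5, Zane-R2, Alex-R7, Kai-R3.
This saturates every translator, so 6 is the maximum.

6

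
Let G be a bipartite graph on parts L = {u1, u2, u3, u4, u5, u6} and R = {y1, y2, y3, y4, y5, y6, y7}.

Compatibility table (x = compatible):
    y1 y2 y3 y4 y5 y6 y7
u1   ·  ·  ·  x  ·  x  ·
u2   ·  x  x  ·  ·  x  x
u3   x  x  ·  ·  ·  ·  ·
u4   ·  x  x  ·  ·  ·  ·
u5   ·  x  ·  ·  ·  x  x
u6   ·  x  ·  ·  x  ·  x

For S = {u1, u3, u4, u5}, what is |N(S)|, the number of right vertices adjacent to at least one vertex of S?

The union of neighbours of {u1, u3, u4, u5} is {y1, y2, y3, y4, y6, y7}, which has 6 elements.
Since |N(S)| = 6 ≥ |S| = 4, Hall's condition holds for this subset.

6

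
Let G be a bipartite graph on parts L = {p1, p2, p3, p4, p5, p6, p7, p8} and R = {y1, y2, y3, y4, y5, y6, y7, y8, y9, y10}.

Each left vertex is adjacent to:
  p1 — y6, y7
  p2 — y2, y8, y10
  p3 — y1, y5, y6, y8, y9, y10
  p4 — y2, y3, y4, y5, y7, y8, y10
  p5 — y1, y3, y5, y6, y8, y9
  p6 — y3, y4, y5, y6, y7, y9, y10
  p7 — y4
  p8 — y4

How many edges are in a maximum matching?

One maximum matching: p1→y6, p2→y2, p3→y10, p4→y7, p5→y9, p6→y3, p7→y4.
The set {p7, p8} has only 1 neighbour ({y4}), so by Hall's theorem at most 7 of the 8 left vertices can be matched.

7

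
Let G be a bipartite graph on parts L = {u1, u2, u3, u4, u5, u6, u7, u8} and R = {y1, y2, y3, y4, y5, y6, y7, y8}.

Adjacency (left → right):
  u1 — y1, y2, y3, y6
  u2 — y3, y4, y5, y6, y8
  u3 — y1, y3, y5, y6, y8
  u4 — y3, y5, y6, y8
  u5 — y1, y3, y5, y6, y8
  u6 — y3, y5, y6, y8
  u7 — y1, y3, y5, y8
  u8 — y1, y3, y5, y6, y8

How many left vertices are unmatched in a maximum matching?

A valid assignment of size 7: u1→y2, u2→y4, u3→y5, u4→y6, u5→y1, u6→y8, u7→y3.
The set {u3, u4, u5, u6, u7, u8} has only 5 neighbours ({y1, y3, y5, y6, y8}), so by Hall's theorem at most 7 of the 8 left vertices can be matched.
That matches 7 of the 8, leaving 1 unmatched; no matching can do better.

1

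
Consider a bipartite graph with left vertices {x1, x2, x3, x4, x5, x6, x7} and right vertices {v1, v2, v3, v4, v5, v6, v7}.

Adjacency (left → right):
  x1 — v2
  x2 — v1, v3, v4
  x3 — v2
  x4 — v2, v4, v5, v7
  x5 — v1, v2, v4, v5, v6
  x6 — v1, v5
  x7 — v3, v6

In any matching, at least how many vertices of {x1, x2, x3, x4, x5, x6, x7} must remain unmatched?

1

One maximum matching: x1→v2, x2→v4, x4→v7, x5→v1, x6→v5, x7→v6.
The set {x1, x3} has only 1 neighbour ({v2}), so by Hall's theorem at most 6 of the 7 left vertices can be matched.
That matches 6 of the 7, leaving 1 unmatched; no matching can do better.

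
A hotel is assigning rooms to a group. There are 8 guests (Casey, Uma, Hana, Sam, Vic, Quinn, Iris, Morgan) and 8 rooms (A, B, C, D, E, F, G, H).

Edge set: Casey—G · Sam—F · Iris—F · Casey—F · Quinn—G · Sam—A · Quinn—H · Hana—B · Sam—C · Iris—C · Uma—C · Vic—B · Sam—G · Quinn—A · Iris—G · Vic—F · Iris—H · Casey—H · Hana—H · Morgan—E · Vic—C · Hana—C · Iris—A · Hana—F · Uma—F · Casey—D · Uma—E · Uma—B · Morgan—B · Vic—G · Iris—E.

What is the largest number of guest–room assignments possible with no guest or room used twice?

A valid assignment of size 8: Casey–D, Uma–E, Hana–C, Sam–G, Vic–F, Quinn–H, Iris–A, Morgan–B.
All 8 guests are matched, so no larger matching exists.

8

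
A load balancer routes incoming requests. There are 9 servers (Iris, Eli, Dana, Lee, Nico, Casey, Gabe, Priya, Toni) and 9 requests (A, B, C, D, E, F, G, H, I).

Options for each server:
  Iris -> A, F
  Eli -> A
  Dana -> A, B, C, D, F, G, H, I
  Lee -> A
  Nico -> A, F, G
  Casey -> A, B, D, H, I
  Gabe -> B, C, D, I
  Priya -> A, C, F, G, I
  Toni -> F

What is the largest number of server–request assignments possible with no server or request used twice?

7

A valid assignment of size 7: Iris→F, Eli→A, Dana→H, Nico→G, Casey→D, Gabe→B, Priya→I.
The set {Iris, Eli, Lee, Toni} has only 2 neighbours ({A, F}), so by Hall's theorem at most 7 of the 9 servers can be matched.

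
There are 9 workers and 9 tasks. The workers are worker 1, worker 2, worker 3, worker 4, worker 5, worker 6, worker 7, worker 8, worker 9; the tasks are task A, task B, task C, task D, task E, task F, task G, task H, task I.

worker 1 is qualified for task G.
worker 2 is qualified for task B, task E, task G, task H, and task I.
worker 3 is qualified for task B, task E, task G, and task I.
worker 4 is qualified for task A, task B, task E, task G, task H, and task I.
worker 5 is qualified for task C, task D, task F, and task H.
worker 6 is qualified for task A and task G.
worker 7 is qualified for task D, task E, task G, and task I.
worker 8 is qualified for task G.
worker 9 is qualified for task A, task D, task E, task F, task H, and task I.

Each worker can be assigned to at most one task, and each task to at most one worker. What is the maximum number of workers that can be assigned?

One maximum matching: worker 1-task G, worker 2-task B, worker 3-task I, worker 4-task H, worker 5-task D, worker 6-task A, worker 7-task E, worker 9-task F.
The set {worker 1, worker 8} has only 1 neighbour ({task G}), so by Hall's theorem at most 8 of the 9 workers can be matched.

8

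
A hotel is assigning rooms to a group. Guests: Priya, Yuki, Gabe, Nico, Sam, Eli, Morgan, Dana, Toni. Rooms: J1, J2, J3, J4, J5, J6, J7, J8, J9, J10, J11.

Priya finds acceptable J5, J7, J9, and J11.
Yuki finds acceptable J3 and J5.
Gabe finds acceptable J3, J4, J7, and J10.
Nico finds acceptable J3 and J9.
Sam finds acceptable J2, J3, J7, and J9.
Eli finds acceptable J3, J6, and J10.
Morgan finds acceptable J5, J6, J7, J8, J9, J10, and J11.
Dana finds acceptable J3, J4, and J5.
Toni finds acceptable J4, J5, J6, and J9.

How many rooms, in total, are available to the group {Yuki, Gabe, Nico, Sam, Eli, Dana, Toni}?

8

The union of neighbours of {Yuki, Gabe, Nico, Sam, Eli, Dana, Toni} is {J2, J3, J4, J5, J6, J7, J9, J10}, which has 8 elements.
Since |N(S)| = 8 ≥ |S| = 7, Hall's condition holds for this subset.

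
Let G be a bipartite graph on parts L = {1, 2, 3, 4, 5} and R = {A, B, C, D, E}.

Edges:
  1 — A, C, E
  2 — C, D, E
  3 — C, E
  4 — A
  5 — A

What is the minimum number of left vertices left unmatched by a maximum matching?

For example, pair 1→E, 2→D, 3→C, 4→A.
The set {4, 5} has only 1 neighbour ({A}), so by Hall's theorem at most 4 of the 5 left vertices can be matched.
That matches 4 of the 5, leaving 1 unmatched; no matching can do better.

1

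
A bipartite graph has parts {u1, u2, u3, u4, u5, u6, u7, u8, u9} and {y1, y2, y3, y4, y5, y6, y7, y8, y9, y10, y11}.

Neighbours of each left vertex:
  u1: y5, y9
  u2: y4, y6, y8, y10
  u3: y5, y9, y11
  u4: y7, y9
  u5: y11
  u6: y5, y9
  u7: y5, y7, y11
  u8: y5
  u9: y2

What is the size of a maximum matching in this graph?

6

A valid assignment of size 6: u1-y9, u2-y10, u3-y5, u4-y7, u5-y11, u9-y2.
The set {u1, u3, u4, u5, u6, u7, u8} has only 4 neighbours ({y11, y5, y7, y9}), so by Hall's theorem at most 6 of the 9 left vertices can be matched.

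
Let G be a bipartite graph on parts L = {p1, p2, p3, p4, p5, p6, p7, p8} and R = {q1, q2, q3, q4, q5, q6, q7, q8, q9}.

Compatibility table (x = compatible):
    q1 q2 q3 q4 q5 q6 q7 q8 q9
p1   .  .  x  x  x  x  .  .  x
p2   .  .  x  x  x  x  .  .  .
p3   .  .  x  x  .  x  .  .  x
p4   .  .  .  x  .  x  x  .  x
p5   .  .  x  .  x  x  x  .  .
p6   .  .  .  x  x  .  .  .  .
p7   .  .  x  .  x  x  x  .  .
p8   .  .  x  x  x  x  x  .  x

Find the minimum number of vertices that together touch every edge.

A maximum matching has 6 edges (e.g. p1–q4, p2–q6, p3–q3, p4–q9, p5–q7, p6–q5).
By König's theorem the minimum vertex cover has the same size. One such cover is {q3, q4, q5, q6, q7, q9}.

6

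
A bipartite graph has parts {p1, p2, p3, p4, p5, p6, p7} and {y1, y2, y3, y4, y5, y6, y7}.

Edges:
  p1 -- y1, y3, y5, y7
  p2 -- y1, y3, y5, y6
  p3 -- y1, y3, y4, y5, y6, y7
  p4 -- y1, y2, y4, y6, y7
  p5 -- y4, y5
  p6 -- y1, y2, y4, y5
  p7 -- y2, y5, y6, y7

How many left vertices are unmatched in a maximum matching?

0

A valid assignment of size 7: p1→y1, p2→y3, p3→y6, p4→y4, p5→y5, p6→y2, p7→y7.
This saturates every left vertex, so 7 is the maximum.
That matches 7 of the 7, leaving 0 unmatched; no matching can do better.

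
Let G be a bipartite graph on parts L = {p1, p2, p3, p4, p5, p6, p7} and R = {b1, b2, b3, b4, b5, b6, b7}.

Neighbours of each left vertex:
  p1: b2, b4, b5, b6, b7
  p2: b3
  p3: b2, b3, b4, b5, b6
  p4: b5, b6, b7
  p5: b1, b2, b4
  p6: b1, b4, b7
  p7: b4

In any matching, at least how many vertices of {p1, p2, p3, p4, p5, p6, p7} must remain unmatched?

0

A valid assignment of size 7: p1→b7, p2→b3, p3→b5, p4→b6, p5→b2, p6→b1, p7→b4.
This saturates every left vertex, so 7 is the maximum.
That matches 7 of the 7, leaving 0 unmatched; no matching can do better.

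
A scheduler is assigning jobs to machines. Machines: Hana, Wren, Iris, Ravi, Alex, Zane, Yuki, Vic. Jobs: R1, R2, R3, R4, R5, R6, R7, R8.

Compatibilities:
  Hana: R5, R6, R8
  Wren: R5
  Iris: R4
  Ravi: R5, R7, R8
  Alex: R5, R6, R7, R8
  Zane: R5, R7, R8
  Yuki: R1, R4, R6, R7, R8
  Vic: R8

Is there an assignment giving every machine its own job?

No

The set {Hana, Wren, Ravi, Alex, Zane, Vic} has only 4 neighbours ({R5, R6, R7, R8}), so by Hall's theorem at most 6 of the 8 machines can be matched.
Hence no matching covers every machine.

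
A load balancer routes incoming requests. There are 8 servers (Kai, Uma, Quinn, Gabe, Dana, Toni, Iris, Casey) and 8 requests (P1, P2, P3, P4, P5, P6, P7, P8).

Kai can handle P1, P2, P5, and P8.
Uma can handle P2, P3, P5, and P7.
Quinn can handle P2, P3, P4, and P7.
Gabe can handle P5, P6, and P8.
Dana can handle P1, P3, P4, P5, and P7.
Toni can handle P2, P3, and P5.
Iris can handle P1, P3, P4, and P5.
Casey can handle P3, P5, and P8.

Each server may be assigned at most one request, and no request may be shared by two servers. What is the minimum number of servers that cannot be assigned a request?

0

One maximum matching: Kai→P8, Uma→P2, Quinn→P4, Gabe→P6, Dana→P7, Toni→P3, Iris→P1, Casey→P5.
This saturates every server, so 8 is the maximum.
That matches 8 of the 8, leaving 0 unmatched; no matching can do better.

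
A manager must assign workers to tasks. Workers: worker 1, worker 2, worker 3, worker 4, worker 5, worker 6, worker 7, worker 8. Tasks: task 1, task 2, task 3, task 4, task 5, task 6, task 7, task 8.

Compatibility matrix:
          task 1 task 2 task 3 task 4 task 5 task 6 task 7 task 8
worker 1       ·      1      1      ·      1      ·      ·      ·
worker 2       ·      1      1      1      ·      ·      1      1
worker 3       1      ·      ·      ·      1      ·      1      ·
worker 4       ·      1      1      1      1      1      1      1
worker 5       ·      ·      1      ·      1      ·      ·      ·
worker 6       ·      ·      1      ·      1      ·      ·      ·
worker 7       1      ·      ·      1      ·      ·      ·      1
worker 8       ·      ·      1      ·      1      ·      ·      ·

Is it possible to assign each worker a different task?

The set {worker 5, worker 6, worker 8} has only 2 neighbours ({task 3, task 5}), so by Hall's theorem at most 7 of the 8 workers can be matched.
Hence no matching covers every worker.

No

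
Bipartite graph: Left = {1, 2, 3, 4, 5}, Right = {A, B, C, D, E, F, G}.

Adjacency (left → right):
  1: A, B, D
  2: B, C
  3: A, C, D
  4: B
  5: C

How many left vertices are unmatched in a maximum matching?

For example, pair 1→A, 2→C, 3→D, 4→B.
The set {2, 4, 5} has only 2 neighbours ({B, C}), so by Hall's theorem at most 4 of the 5 left vertices can be matched.
That matches 4 of the 5, leaving 1 unmatched; no matching can do better.

1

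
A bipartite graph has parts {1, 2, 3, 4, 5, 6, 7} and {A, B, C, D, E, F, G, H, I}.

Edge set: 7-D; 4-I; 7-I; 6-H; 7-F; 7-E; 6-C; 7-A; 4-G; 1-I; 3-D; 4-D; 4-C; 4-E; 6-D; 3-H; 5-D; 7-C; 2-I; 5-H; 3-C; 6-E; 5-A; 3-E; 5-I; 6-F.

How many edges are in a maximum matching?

One maximum matching: 1→I, 3→C, 4→G, 5→D, 6→E, 7→A.
The set {1, 2} has only 1 neighbour ({I}), so by Hall's theorem at most 6 of the 7 left vertices can be matched.

6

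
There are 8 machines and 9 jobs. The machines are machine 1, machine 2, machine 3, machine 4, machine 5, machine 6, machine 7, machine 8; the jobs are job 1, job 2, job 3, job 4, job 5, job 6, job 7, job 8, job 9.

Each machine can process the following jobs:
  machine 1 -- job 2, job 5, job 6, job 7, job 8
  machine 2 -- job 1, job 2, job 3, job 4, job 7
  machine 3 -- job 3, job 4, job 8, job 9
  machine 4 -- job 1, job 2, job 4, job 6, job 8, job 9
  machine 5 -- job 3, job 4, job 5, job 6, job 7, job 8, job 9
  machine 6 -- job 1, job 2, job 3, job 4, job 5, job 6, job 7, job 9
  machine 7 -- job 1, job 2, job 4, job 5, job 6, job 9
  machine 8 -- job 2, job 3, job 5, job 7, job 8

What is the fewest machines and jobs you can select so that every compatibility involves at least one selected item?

A maximum matching has 8 edges (e.g. machine 1–job 2, machine 2–job 7, machine 3–job 3, machine 4–job 8, machine 5–job 4, machine 6–job 9, machine 7–job 1, machine 8–job 5).
By König's theorem the minimum vertex cover has the same size. One such cover is {machine 1, machine 2, machine 3, machine 4, machine 5, machine 6, machine 7, machine 8}.

8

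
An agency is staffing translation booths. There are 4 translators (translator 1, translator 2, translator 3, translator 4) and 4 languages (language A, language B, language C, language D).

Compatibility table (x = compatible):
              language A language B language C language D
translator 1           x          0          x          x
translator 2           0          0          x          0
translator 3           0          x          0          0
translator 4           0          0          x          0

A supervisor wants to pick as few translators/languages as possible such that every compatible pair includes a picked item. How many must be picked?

{translator 1, translator 3, language C} is a vertex cover of size 3: every edge has an endpoint in this set.
No smaller cover exists because translator 1–language D, translator 2–language C, translator 3–language B is a matching of size 3, and a cover must include an endpoint of each of these disjoint edges (König's theorem).

3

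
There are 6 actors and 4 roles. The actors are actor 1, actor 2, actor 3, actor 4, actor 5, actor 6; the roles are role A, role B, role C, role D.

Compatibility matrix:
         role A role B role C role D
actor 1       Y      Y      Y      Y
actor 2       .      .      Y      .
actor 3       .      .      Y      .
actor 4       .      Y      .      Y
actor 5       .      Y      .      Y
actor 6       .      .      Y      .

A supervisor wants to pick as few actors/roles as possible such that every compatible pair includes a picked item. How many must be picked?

4

A maximum matching has 4 edges (e.g. actor 1–role A, actor 2–role C, actor 4–role B, actor 5–role D).
By König's theorem the minimum vertex cover has the same size. One such cover is {actor 1, actor 4, actor 5, role C}.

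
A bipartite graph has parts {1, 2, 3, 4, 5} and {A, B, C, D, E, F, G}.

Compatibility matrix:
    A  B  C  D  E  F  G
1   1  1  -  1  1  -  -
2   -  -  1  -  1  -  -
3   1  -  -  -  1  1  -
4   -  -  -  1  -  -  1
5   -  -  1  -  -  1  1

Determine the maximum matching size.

One maximum matching: 1→B, 2→C, 3→E, 4→G, 5→F.
This saturates every left vertex, so 5 is the maximum.

5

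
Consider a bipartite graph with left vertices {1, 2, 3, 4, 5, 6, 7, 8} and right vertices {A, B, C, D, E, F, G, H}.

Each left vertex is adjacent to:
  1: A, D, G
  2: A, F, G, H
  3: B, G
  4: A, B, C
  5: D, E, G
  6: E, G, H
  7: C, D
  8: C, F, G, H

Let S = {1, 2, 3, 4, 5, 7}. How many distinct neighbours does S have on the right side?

8

The union of neighbours of {1, 2, 3, 4, 5, 7} is {A, B, C, D, E, F, G, H}, which has 8 elements.
Since |N(S)| = 8 ≥ |S| = 6, Hall's condition holds for this subset.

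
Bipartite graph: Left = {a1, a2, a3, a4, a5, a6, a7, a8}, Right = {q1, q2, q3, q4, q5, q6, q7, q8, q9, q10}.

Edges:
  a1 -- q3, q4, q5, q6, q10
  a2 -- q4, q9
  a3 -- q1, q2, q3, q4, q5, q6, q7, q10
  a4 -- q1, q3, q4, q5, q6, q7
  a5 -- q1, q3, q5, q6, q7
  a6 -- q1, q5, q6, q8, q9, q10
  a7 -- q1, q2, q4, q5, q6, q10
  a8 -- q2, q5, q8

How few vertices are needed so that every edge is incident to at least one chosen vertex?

A maximum matching has 8 edges (e.g. a1–q10, a2–q9, a3–q7, a4–q4, a5–q3, a6–q1, a7–q6, a8–q8).
By König's theorem the minimum vertex cover has the same size. One such cover is {a1, a2, a3, a4, a5, a6, a7, a8}.

8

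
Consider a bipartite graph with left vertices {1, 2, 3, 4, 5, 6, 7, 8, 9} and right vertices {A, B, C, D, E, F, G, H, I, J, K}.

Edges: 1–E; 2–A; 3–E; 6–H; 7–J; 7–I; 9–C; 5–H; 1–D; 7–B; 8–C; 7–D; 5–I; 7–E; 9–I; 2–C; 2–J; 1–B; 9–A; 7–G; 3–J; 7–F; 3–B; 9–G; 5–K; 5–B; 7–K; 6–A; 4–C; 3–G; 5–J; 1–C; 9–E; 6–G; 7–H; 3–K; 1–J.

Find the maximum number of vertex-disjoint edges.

One maximum matching: 1–E, 2–A, 3–J, 4–C, 5–B, 6–H, 7–K, 9–G.
The set {4, 8} has only 1 neighbour ({C}), so by Hall's theorem at most 8 of the 9 left vertices can be matched.

8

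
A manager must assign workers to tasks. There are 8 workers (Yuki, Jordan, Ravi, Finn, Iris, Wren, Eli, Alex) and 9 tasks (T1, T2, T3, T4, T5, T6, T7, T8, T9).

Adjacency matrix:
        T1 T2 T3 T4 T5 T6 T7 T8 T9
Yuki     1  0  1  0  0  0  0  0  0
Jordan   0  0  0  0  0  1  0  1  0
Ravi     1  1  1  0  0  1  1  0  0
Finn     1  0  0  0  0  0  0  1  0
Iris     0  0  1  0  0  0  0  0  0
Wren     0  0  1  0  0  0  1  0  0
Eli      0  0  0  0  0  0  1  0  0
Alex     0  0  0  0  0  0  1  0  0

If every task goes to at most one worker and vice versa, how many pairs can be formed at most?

One maximum matching: Yuki-T1, Jordan-T6, Ravi-T2, Finn-T8, Iris-T3, Wren-T7.
The set {Iris, Wren, Eli, Alex} has only 2 neighbours ({T3, T7}), so by Hall's theorem at most 6 of the 8 workers can be matched.

6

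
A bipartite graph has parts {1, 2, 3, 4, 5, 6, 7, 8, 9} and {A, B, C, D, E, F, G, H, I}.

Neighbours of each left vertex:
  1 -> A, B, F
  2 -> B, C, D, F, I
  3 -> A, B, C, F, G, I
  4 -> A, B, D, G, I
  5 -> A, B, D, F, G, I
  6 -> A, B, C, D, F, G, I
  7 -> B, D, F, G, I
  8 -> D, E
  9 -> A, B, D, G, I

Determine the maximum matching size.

8

For example, pair 1–F, 2–I, 3–C, 4–D, 5–B, 6–A, 7–G, 8–E.
The set {1, 2, 3, 4, 5, 6, 7, 9} has only 7 neighbours ({A, B, C, D, F, G, I}), so by Hall's theorem at most 8 of the 9 left vertices can be matched.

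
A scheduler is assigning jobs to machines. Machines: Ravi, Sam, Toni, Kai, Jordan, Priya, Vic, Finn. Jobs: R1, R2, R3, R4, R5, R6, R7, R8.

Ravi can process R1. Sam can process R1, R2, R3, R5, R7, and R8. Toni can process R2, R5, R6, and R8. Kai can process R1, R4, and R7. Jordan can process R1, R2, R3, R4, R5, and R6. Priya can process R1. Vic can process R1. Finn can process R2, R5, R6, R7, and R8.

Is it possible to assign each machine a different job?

No

The set {Ravi, Priya, Vic} has only 1 neighbour ({R1}), so by Hall's theorem at most 6 of the 8 machines can be matched.
Hence no matching covers every machine.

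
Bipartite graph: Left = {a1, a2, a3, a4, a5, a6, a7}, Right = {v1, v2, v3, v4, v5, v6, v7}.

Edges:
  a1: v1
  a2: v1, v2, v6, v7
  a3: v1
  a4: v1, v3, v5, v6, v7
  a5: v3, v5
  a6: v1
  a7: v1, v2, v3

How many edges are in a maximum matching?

For example, pair a1–v1, a2–v7, a4–v6, a5–v3, a7–v2.
The set {a1, a3, a6} has only 1 neighbour ({v1}), so by Hall's theorem at most 5 of the 7 left vertices can be matched.

5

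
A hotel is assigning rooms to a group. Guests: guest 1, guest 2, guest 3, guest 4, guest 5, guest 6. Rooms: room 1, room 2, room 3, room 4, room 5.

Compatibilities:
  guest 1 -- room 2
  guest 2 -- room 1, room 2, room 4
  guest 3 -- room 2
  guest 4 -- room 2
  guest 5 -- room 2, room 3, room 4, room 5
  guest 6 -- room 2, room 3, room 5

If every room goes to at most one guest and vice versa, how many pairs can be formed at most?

4

A valid assignment of size 4: guest 1-room 2, guest 2-room 4, guest 5-room 5, guest 6-room 3.
The set {guest 1, guest 3, guest 4} has only 1 neighbour ({room 2}), so by Hall's theorem at most 4 of the 6 guests can be matched.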